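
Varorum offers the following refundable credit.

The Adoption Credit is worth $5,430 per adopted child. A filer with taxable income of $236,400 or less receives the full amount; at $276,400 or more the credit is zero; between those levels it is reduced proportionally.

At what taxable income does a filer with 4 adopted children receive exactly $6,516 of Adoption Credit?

$264,400

Full credit = 4 × $5,430 = $21,720.
$6,516 is 6,516/21,720 of the full $21,720, so 15,204/21,720 of the $40,000 range has been used: income = $236,400 + $40,000 × 15,204/21,720 = $264,400.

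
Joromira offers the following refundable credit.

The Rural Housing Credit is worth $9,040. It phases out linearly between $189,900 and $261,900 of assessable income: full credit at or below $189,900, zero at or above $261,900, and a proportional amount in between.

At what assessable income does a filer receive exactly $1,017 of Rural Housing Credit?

$253,800

$1,017 is 1,017/9,040 of the full $9,040, so 8,023/9,040 of the $72,000 range has been used: income = $189,900 + $72,000 × 8,023/9,040 = $253,800.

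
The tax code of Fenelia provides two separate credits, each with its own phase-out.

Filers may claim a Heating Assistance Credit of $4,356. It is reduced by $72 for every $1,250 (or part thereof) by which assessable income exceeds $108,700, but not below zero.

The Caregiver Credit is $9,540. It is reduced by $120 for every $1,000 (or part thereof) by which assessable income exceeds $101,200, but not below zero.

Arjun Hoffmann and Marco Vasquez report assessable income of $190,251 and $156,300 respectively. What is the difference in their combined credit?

$4,368

Arjun ($190,251): Heating Assistance Credit: income exceeds $108,700 by $81,551 → 66 increments × $72 = $4,752 ≥ base, so the credit is $0. Caregiver Credit: income exceeds $101,200 by $89,051 → 90 increments × $120 = $10,800 ≥ base, so the credit is $0. total $0 + $0 = $0
Marco ($156,300): Heating Assistance Credit: income exceeds $108,700 by $47,600, which is 39 full-or-partial $1,250 increments; reduction = 39 × $72 = $2,808, leaving $1,548. Caregiver Credit: income exceeds $101,200 by $55,100, which is 56 full-or-partial $1,000 increments; reduction = 56 × $120 = $6,720, leaving $2,820. total $1,548 + $2,820 = $4,368
Difference: |$0 − $4,368| = $4,368.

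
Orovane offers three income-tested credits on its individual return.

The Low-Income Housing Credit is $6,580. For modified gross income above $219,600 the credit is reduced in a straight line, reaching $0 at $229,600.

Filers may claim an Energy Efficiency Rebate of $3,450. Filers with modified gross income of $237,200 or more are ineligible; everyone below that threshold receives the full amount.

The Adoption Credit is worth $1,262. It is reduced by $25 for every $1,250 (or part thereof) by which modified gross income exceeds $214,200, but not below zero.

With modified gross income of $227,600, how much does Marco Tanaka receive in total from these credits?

Low-Income Housing Credit: $227,600 is $8,000 into a $10,000 phase-out range, leaving 2,000/10,000 of the credit: $6,580 × 2,000/10,000 = $1,316.
Energy Efficiency Rebate: $227,600 is below the $237,200 cutoff, so the full $3,450 applies.
Adoption Credit: income exceeds $214,200 by $13,400, which is 11 full-or-partial $1,250 increments; reduction = 11 × $25 = $275, leaving $987.
Total: $1,316 + $3,450 + $987 = $5,753.

$5,753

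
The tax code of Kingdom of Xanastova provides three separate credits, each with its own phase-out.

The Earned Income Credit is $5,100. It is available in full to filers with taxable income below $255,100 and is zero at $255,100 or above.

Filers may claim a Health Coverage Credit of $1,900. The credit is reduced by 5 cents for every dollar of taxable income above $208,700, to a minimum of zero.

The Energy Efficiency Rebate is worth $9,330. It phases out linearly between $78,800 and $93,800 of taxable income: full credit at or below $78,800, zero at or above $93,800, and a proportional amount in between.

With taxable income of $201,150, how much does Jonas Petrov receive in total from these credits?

$7,000

Earned Income Credit: $201,150 is below the $255,100 cutoff, so the full $5,100 applies.
Health Coverage Credit: $201,150 is at or below the $208,700 threshold, so the full $1,900 applies.
Energy Efficiency Rebate: $201,150 is at or above $93,800, so the credit is $0.
Total: $5,100 + $1,900 + $0 = $7,000.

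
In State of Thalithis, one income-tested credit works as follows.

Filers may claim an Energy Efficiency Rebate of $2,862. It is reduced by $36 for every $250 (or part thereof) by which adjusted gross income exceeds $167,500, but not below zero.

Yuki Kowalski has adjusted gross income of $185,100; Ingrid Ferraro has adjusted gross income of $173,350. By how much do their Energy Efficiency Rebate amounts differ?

$1,692

Yuki ($185,100): Energy Efficiency Rebate: income exceeds $167,500 by $17,600, which is 71 full-or-partial $250 increments; reduction = 71 × $36 = $2,556, leaving $306.
Ingrid ($173,350): Energy Efficiency Rebate: income exceeds $167,500 by $5,850, which is 24 full-or-partial $250 increments; reduction = 24 × $36 = $864, leaving $1,998.
Difference: |$306 − $1,998| = $1,692.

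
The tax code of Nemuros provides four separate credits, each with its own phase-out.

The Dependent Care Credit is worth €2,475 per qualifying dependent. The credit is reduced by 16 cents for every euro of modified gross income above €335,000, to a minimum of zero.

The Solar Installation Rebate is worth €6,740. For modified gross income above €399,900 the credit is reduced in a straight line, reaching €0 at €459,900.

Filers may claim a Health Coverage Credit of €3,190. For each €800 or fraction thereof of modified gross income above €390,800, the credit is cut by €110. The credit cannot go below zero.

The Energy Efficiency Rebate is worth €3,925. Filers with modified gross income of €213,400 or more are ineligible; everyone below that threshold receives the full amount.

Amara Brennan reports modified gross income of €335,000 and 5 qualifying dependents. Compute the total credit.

Dependent Care Credit: base = 5 × €2,475 = €12,375. €335,000 is at or below the €335,000 threshold, so the full €12,375 applies.
Solar Installation Rebate: €335,000 is at or below the €399,900 threshold, so the full €6,740 applies.
Health Coverage Credit: €335,000 is at or below the €390,800 threshold, so the full €3,190 applies.
Energy Efficiency Rebate: €335,000 meets or exceeds the €213,400 cutoff, so the credit is €0.
Total: €12,375 + €6,740 + €3,190 + €0 = €22,305.

€22,305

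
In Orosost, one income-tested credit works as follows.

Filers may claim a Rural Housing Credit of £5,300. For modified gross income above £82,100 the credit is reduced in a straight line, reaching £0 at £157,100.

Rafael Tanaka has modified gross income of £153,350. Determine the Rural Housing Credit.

£265

Rural Housing Credit: £153,350 is £71,250 into a £75,000 phase-out range, leaving 3,750/75,000 of the credit: £5,300 × 3,750/75,000 = £265.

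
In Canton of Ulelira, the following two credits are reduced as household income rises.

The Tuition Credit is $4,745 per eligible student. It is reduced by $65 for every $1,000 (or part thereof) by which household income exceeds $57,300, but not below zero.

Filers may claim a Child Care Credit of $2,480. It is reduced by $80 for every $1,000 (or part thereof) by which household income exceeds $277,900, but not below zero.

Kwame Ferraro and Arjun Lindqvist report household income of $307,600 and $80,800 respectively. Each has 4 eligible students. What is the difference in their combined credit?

$17,155

Kwame ($307,600): Tuition Credit: base = 4 × $4,745 = $18,980. income exceeds $57,300 by $250,300, which is 251 full-or-partial $1,000 increments; reduction = 251 × $65 = $16,315, leaving $2,665. Child Care Credit: income exceeds $277,900 by $29,700, which is 30 full-or-partial $1,000 increments; reduction = 30 × $80 = $2,400, leaving $80. total $2,665 + $80 = $2,745
Arjun ($80,800): Tuition Credit: base = 4 × $4,745 = $18,980. income exceeds $57,300 by $23,500, which is 24 full-or-partial $1,000 increments; reduction = 24 × $65 = $1,560, leaving $17,420. Child Care Credit: $80,800 is at or below the $277,900 threshold, so the full $2,480 applies. total $17,420 + $2,480 = $19,900
Difference: |$2,745 − $19,900| = $17,155.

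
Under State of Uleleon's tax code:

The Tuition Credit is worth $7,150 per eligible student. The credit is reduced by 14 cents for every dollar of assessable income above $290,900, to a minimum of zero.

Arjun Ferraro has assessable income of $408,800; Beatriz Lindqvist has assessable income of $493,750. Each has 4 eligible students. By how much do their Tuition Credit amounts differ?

Arjun ($408,800): Tuition Credit: base = 4 × $7,150 = $28,600. 14% of the $117,900 excess over $290,900 is $16,506; credit = $28,600 − $16,506 = $12,094.
Beatriz ($493,750): Tuition Credit: base = 4 × $7,150 = $28,600. 14% of the $202,850 excess over $290,900 is $28,399; credit = $28,600 − $28,399 = $201.
Difference: |$12,094 − $201| = $11,893.

$11,893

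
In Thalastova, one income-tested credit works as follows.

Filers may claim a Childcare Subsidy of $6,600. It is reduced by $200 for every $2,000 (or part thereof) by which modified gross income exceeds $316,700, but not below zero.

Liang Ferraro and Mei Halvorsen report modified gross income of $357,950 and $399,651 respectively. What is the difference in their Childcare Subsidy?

$2,400

Liang ($357,950): Childcare Subsidy: income exceeds $316,700 by $41,250, which is 21 full-or-partial $2,000 increments; reduction = 21 × $200 = $4,200, leaving $2,400.
Mei ($399,651): Childcare Subsidy: income exceeds $316,700 by $82,951 → 42 increments × $200 = $8,400 ≥ base, so the credit is $0.
Difference: |$2,400 − $0| = $2,400.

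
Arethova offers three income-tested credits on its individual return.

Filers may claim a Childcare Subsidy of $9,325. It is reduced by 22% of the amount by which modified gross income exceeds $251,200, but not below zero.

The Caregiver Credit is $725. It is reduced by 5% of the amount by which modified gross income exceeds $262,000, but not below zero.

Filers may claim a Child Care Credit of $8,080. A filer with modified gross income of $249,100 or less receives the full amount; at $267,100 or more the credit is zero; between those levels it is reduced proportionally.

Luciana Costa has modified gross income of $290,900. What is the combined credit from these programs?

Childcare Subsidy: 22% of the $39,700 excess over $251,200 is $8,734; credit = $9,325 − $8,734 = $591.
Caregiver Credit: 5% of the $28,900 excess over $262,000 is $1,445 ≥ base, so the credit is $0.
Child Care Credit: $290,900 is at or above $267,100, so the credit is $0.
Total: $591 + $0 + $0 = $591.

$591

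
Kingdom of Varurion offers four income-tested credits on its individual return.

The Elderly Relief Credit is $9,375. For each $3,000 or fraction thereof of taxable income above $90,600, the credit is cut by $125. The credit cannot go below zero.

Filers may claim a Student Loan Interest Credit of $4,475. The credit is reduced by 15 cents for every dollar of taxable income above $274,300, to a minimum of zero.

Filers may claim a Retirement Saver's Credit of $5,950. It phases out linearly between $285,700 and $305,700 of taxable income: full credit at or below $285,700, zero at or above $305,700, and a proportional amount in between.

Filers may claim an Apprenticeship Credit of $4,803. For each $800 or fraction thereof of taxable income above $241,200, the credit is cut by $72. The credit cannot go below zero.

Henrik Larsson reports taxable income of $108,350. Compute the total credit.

$23,853

Elderly Relief Credit: income exceeds $90,600 by $17,750, which is 6 full-or-partial $3,000 increments; reduction = 6 × $125 = $750, leaving $8,625.
Student Loan Interest Credit: $108,350 is at or below the $274,300 threshold, so the full $4,475 applies.
Retirement Saver's Credit: $108,350 is at or below the $285,700 threshold, so the full $5,950 applies.
Apprenticeship Credit: $108,350 is at or below the $241,200 threshold, so the full $4,803 applies.
Total: $8,625 + $4,475 + $5,950 + $4,803 = $23,853.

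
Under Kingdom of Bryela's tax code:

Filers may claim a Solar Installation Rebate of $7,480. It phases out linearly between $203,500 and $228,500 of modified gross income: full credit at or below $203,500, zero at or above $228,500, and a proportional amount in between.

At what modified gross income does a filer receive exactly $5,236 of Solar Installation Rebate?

$211,000

$5,236 is 5,236/7,480 of the full $7,480, so 2,244/7,480 of the $25,000 range has been used: income = $203,500 + $25,000 × 2,244/7,480 = $211,000.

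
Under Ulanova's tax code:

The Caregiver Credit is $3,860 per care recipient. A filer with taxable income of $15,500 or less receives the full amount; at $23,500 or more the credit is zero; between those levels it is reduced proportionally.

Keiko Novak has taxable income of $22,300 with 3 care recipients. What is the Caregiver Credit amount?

Caregiver Credit: base = 3 × $3,860 = $11,580. $22,300 is $6,800 into a $8,000 phase-out range, leaving 1,200/8,000 of the credit: $11,580 × 1,200/8,000 = $1,737.

$1,737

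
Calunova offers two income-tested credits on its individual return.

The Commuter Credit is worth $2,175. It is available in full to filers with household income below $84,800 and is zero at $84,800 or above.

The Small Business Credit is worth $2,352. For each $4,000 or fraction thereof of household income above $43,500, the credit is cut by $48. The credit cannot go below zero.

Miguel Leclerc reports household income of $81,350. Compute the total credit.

$4,047

Commuter Credit: $81,350 is below the $84,800 cutoff, so the full $2,175 applies.
Small Business Credit: income exceeds $43,500 by $37,850, which is 10 full-or-partial $4,000 increments; reduction = 10 × $48 = $480, leaving $1,872.
Total: $2,175 + $1,872 = $4,047.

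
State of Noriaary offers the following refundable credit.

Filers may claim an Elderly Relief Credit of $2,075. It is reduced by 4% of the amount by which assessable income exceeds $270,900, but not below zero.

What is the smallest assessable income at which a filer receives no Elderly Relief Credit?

The credit falls by 4% of each dollar above $270,900, so it reaches zero when the excess is $2,075 / 4% = $51,875: income = $270,900 + $51,875 = $322,775.

$322,775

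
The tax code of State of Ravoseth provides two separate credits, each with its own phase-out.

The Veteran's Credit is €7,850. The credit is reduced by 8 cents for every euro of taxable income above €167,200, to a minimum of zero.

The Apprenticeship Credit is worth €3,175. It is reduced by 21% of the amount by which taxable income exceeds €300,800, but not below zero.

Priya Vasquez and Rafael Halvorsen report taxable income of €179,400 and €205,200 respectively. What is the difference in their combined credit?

€2,064

Priya (€179,400): Veteran's Credit: 8% of the €12,200 excess over €167,200 is €976; credit = €7,850 − €976 = €6,874. Apprenticeship Credit: €179,400 is at or below the €300,800 threshold, so the full €3,175 applies. total €6,874 + €3,175 = €10,049
Rafael (€205,200): Veteran's Credit: 8% of the €38,000 excess over €167,200 is €3,040; credit = €7,850 − €3,040 = €4,810. Apprenticeship Credit: €205,200 is at or below the €300,800 threshold, so the full €3,175 applies. total €4,810 + €3,175 = €7,985
Difference: |€10,049 − €7,985| = €2,064.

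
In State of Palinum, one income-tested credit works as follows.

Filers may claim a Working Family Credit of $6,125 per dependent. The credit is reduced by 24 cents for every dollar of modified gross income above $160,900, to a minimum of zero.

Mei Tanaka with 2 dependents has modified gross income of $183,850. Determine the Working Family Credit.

$6,742

Working Family Credit: base = 2 × $6,125 = $12,250. 24% of the $22,950 excess over $160,900 is $5,508; credit = $12,250 − $5,508 = $6,742.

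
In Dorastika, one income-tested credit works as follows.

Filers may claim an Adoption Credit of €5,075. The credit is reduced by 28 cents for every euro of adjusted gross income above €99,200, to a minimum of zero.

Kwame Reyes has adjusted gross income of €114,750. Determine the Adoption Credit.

€721

Adoption Credit: 28% of the €15,550 excess over €99,200 is €4,354; credit = €5,075 − €4,354 = €721.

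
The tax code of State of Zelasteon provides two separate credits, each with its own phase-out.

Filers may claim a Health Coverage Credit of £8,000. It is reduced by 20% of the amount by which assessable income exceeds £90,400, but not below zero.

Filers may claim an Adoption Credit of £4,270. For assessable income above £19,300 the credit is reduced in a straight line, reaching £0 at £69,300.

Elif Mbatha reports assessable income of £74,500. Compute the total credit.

£8,000

Health Coverage Credit: £74,500 is at or below the £90,400 threshold, so the full £8,000 applies.
Adoption Credit: £74,500 is at or above £69,300, so the credit is £0.
Total: £8,000 + £0 = £8,000.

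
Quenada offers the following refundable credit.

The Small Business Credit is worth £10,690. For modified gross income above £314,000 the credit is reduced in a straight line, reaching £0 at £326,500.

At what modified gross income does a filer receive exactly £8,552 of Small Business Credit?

£8,552 is 8,552/10,690 of the full £10,690, so 2,138/10,690 of the £12,500 range has been used: income = £314,000 + £12,500 × 2,138/10,690 = £316,500.

£316,500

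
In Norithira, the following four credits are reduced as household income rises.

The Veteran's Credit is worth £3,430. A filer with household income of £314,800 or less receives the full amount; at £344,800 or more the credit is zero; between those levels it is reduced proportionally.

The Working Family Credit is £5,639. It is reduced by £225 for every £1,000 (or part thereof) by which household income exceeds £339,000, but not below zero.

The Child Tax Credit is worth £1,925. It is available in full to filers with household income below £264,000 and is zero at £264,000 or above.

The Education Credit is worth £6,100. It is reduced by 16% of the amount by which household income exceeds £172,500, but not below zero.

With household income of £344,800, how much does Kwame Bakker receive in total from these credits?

£4,289

Veteran's Credit: £344,800 is at or above £344,800, so the credit is £0.
Working Family Credit: income exceeds £339,000 by £5,800, which is 6 full-or-partial £1,000 increments; reduction = 6 × £225 = £1,350, leaving £4,289.
Child Tax Credit: £344,800 meets or exceeds the £264,000 cutoff, so the credit is £0.
Education Credit: 16% of the £172,300 excess over £172,500 is £27,568 ≥ base, so the credit is £0.
Total: £0 + £4,289 + £0 + £0 = £4,289.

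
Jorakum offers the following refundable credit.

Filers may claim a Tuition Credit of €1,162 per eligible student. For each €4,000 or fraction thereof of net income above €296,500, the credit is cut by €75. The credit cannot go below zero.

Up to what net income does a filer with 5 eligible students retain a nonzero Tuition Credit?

€604,500

Full credit = 5 × €1,162 = €5,810.
After 77 increments the reduction is 77 × €75 = €5,775, leaving €35; one more increment wipes it out. Increment 77 ends at excess 77 × €4,000 = €308,000, so the highest qualifying income is €296,500 + €308,000 = €604,500.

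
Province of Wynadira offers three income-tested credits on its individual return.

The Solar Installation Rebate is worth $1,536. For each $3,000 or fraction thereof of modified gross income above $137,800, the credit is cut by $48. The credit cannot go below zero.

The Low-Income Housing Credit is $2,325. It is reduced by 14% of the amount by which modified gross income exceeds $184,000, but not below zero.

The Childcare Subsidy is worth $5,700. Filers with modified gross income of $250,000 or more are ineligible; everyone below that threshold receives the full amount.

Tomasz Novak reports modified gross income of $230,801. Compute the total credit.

$5,700

Solar Installation Rebate: income exceeds $137,800 by $93,001 → 32 increments × $48 = $1,536 ≥ base, so the credit is $0.
Low-Income Housing Credit: 14% of the $46,801 excess over $184,000 is $6,552.14 ≥ base, so the credit is $0.
Childcare Subsidy: $230,801 is below the $250,000 cutoff, so the full $5,700 applies.
Total: $0 + $0 + $5,700 = $5,700.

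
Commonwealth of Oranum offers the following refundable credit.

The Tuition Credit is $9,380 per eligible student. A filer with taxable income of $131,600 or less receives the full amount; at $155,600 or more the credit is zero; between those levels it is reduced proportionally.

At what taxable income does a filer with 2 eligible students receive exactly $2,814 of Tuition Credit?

Full credit = 2 × $9,380 = $18,760.
$2,814 is 2,814/18,760 of the full $18,760, so 15,946/18,760 of the $24,000 range has been used: income = $131,600 + $24,000 × 15,946/18,760 = $152,000.

$152,000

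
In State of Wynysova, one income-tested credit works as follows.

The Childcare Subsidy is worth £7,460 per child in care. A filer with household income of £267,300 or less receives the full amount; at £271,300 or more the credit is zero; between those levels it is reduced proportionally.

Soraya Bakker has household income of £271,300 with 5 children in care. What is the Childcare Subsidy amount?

Childcare Subsidy: base = 5 × £7,460 = £37,300. £271,300 is at or above £271,300, so the credit is £0.

£0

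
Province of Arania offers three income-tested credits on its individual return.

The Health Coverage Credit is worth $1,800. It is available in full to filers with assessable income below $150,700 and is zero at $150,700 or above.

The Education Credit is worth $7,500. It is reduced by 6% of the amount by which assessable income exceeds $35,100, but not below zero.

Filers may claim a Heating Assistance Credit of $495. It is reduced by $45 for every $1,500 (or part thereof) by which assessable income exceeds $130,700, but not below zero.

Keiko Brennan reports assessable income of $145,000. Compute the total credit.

Health Coverage Credit: $145,000 is below the $150,700 cutoff, so the full $1,800 applies.
Education Credit: 6% of the $109,900 excess over $35,100 is $6,594; credit = $7,500 − $6,594 = $906.
Heating Assistance Credit: income exceeds $130,700 by $14,300, which is 10 full-or-partial $1,500 increments; reduction = 10 × $45 = $450, leaving $45.
Total: $1,800 + $906 + $45 = $2,751.

$2,751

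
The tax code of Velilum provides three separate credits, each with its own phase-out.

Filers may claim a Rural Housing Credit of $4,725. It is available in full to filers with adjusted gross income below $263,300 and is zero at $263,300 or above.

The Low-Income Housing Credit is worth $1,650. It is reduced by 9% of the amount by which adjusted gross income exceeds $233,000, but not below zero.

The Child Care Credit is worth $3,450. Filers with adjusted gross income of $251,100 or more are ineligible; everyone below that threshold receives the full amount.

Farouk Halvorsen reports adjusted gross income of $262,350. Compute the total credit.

$4,725

Rural Housing Credit: $262,350 is below the $263,300 cutoff, so the full $4,725 applies.
Low-Income Housing Credit: 9% of the $29,350 excess over $233,000 is $2,641.50 ≥ base, so the credit is $0.
Child Care Credit: $262,350 meets or exceeds the $251,100 cutoff, so the credit is $0.
Total: $4,725 + $0 + $0 = $4,725.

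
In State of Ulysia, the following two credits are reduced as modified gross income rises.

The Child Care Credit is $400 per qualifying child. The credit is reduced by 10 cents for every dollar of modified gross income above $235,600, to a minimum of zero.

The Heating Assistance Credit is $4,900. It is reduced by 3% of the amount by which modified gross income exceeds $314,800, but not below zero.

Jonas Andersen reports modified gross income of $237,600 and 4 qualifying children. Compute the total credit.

$6,300

Child Care Credit: base = 4 × $400 = $1,600. 10% of the $2,000 excess over $235,600 is $200; credit = $1,600 − $200 = $1,400.
Heating Assistance Credit: $237,600 is at or below the $314,800 threshold, so the full $4,900 applies.
Total: $1,400 + $4,900 = $6,300.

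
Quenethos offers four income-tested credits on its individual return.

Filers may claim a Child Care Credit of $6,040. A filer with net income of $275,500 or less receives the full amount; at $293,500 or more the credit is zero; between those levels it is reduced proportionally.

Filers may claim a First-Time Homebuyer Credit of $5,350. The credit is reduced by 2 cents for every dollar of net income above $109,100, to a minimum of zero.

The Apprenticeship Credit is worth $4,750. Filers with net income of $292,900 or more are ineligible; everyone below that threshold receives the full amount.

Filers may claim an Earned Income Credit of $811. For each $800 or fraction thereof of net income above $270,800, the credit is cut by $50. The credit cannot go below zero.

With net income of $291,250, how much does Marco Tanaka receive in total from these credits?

Child Care Credit: $291,250 is $15,750 into a $18,000 phase-out range, leaving 2,250/18,000 of the credit: $6,040 × 2,250/18,000 = $755.
First-Time Homebuyer Credit: 2% of the $182,150 excess over $109,100 is $3,643; credit = $5,350 − $3,643 = $1,707.
Apprenticeship Credit: $291,250 is below the $292,900 cutoff, so the full $4,750 applies.
Earned Income Credit: income exceeds $270,800 by $20,450 → 26 increments × $50 = $1,300 ≥ base, so the credit is $0.
Total: $755 + $1,707 + $4,750 + $0 = $7,212.

$7,212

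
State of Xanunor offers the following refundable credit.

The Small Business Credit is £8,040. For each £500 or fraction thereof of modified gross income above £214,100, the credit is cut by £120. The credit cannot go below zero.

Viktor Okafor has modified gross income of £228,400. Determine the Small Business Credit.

£4,560

Small Business Credit: income exceeds £214,100 by £14,300, which is 29 full-or-partial £500 increments; reduction = 29 × £120 = £3,480, leaving £4,560.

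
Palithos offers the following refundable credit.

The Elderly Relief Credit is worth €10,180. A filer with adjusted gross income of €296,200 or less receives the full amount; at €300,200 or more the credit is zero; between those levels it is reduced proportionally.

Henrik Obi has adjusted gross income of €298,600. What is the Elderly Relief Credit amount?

€4,072

Elderly Relief Credit: €298,600 is €2,400 into a €4,000 phase-out range, leaving 1,600/4,000 of the credit: €10,180 × 1,600/4,000 = €4,072.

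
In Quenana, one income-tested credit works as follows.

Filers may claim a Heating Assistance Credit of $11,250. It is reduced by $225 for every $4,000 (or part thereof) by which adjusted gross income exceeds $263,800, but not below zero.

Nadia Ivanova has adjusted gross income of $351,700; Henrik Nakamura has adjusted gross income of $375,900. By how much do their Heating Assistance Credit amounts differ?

$1,575

Nadia ($351,700): Heating Assistance Credit: income exceeds $263,800 by $87,900, which is 22 full-or-partial $4,000 increments; reduction = 22 × $225 = $4,950, leaving $6,300.
Henrik ($375,900): Heating Assistance Credit: income exceeds $263,800 by $112,100, which is 29 full-or-partial $4,000 increments; reduction = 29 × $225 = $6,525, leaving $4,725.
Difference: |$6,300 − $4,725| = $1,575.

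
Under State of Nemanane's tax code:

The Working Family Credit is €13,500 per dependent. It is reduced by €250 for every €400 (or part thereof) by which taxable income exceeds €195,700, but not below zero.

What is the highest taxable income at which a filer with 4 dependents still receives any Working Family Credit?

Full credit = 4 × €13,500 = €54,000.
After 215 increments the reduction is 215 × €250 = €53,750, leaving €250; one more increment wipes it out. Increment 215 ends at excess 215 × €400 = €86,000, so the highest qualifying income is €195,700 + €86,000 = €281,700.

€281,700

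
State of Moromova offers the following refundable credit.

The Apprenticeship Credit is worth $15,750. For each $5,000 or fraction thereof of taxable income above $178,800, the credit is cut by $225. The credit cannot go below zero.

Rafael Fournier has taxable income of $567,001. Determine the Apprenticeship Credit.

$0

Apprenticeship Credit: income exceeds $178,800 by $388,201 → 78 increments × $225 = $17,550 ≥ base, so the credit is $0.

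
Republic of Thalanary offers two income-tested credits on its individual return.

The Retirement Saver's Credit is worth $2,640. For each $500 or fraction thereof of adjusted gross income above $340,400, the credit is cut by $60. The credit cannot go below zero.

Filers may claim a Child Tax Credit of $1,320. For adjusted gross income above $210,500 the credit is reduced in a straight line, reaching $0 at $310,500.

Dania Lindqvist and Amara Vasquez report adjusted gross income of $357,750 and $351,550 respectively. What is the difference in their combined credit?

Dania ($357,750): Retirement Saver's Credit: income exceeds $340,400 by $17,350, which is 35 full-or-partial $500 increments; reduction = 35 × $60 = $2,100, leaving $540. Child Tax Credit: $357,750 is at or above $310,500, so the credit is $0. total $540 + $0 = $540
Amara ($351,550): Retirement Saver's Credit: income exceeds $340,400 by $11,150, which is 23 full-or-partial $500 increments; reduction = 23 × $60 = $1,380, leaving $1,260. Child Tax Credit: $351,550 is at or above $310,500, so the credit is $0. total $1,260 + $0 = $1,260
Difference: |$540 − $1,260| = $720.

$720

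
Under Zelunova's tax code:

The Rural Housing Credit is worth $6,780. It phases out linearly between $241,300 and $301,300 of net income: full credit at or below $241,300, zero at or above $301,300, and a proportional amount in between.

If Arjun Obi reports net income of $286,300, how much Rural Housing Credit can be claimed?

$1,695

Rural Housing Credit: $286,300 is $45,000 into a $60,000 phase-out range, leaving 15,000/60,000 of the credit: $6,780 × 15,000/60,000 = $1,695.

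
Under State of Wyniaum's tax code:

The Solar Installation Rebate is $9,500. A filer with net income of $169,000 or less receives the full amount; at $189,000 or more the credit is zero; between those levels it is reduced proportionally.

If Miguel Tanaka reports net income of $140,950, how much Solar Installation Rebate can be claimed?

$9,500

Solar Installation Rebate: $140,950 is at or below the $169,000 threshold, so the full $9,500 applies.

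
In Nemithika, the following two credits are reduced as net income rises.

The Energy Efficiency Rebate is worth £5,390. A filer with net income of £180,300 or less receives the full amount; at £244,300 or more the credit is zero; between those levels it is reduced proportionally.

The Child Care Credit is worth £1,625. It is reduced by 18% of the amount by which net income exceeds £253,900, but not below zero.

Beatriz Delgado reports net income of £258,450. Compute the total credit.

Energy Efficiency Rebate: £258,450 is at or above £244,300, so the credit is £0.
Child Care Credit: 18% of the £4,550 excess over £253,900 is £819; credit = £1,625 − £819 = £806.
Total: £0 + £806 = £806.

£806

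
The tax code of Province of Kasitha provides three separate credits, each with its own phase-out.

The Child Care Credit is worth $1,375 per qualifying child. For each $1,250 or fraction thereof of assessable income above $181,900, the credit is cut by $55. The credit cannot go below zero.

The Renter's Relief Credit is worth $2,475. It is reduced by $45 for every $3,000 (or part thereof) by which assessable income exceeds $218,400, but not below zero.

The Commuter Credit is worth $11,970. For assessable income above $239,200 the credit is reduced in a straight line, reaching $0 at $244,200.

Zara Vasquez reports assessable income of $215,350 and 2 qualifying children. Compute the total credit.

$15,710

Child Care Credit: base = 2 × $1,375 = $2,750. income exceeds $181,900 by $33,450, which is 27 full-or-partial $1,250 increments; reduction = 27 × $55 = $1,485, leaving $1,265.
Renter's Relief Credit: $215,350 is at or below the $218,400 threshold, so the full $2,475 applies.
Commuter Credit: $215,350 is at or below the $239,200 threshold, so the full $11,970 applies.
Total: $1,265 + $2,475 + $11,970 = $15,710.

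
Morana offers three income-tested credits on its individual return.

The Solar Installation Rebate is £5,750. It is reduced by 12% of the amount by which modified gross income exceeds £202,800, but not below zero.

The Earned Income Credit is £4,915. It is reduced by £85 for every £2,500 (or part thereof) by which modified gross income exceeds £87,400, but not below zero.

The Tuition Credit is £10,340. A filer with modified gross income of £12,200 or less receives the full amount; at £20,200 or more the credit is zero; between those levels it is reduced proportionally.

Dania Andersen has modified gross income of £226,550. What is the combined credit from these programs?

Solar Installation Rebate: 12% of the £23,750 excess over £202,800 is £2,850; credit = £5,750 − £2,850 = £2,900.
Earned Income Credit: income exceeds £87,400 by £139,150, which is 56 full-or-partial £2,500 increments; reduction = 56 × £85 = £4,760, leaving £155.
Tuition Credit: £226,550 is at or above £20,200, so the credit is £0.
Total: £2,900 + £155 + £0 = £3,055.

£3,055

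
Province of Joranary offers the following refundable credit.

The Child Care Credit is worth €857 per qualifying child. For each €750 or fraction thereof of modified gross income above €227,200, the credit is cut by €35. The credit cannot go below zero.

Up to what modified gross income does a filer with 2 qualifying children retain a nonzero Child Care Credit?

Full credit = 2 × €857 = €1,714.
After 48 increments the reduction is 48 × €35 = €1,680, leaving €34; one more increment wipes it out. Increment 48 ends at excess 48 × €750 = €36,000, so the highest qualifying income is €227,200 + €36,000 = €263,200.

€263,200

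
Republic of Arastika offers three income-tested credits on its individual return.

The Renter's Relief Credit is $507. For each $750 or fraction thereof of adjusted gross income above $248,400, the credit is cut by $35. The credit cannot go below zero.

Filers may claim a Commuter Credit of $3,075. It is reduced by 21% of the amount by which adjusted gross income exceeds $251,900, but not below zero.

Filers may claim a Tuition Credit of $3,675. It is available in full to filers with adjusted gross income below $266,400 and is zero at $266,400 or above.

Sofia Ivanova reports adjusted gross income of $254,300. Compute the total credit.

Renter's Relief Credit: income exceeds $248,400 by $5,900, which is 8 full-or-partial $750 increments; reduction = 8 × $35 = $280, leaving $227.
Commuter Credit: 21% of the $2,400 excess over $251,900 is $504; credit = $3,075 − $504 = $2,571.
Tuition Credit: $254,300 is below the $266,400 cutoff, so the full $3,675 applies.
Total: $227 + $2,571 + $3,675 = $6,473.

$6,473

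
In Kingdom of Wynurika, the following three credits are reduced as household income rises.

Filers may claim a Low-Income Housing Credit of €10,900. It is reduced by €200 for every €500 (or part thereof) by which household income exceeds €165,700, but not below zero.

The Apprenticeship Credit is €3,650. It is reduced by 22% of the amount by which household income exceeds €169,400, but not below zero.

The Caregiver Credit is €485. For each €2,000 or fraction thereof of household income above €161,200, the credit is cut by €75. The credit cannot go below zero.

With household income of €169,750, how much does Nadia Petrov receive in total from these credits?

Low-Income Housing Credit: income exceeds €165,700 by €4,050, which is 9 full-or-partial €500 increments; reduction = 9 × €200 = €1,800, leaving €9,100.
Apprenticeship Credit: 22% of the €350 excess over €169,400 is €77; credit = €3,650 − €77 = €3,573.
Caregiver Credit: income exceeds €161,200 by €8,550, which is 5 full-or-partial €2,000 increments; reduction = 5 × €75 = €375, leaving €110.
Total: €9,100 + €3,573 + €110 = €12,783.

€12,783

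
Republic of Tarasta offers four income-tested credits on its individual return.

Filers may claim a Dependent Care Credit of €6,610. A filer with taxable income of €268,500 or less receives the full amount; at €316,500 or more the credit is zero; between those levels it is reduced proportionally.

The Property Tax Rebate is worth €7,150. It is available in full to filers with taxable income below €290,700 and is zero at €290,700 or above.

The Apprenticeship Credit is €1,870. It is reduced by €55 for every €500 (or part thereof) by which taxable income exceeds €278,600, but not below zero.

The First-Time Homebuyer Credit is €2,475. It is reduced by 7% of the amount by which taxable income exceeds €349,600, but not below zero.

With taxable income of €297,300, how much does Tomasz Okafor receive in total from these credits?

€5,119

Dependent Care Credit: €297,300 is €28,800 into a €48,000 phase-out range, leaving 19,200/48,000 of the credit: €6,610 × 19,200/48,000 = €2,644.
Property Tax Rebate: €297,300 meets or exceeds the €290,700 cutoff, so the credit is €0.
Apprenticeship Credit: income exceeds €278,600 by €18,700 → 38 increments × €55 = €2,090 ≥ base, so the credit is €0.
First-Time Homebuyer Credit: €297,300 is at or below the €349,600 threshold, so the full €2,475 applies.
Total: €2,644 + €0 + €0 + €2,475 = €5,119.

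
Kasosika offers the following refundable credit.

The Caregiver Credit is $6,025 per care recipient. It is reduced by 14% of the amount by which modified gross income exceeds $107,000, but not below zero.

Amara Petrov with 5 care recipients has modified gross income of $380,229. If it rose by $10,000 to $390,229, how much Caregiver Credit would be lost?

At $380,229 — base = 5 × $6,025 = $30,125. 14% of the $273,229 excess over $107,000 is $38,252.06 ≥ base, so the credit is $0.
At $390,229 — base = 5 × $6,025 = $30,125. 14% of the $283,229 excess over $107,000 is $39,652.06 ≥ base, so the credit is $0.
Lost: $0 − $0 = $0.

$0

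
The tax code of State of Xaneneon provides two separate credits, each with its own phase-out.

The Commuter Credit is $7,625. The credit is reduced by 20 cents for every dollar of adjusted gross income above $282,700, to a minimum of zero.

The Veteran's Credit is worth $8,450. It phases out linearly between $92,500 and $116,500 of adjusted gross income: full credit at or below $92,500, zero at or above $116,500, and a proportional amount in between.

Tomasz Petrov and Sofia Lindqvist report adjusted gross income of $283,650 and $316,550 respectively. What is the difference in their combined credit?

$6,580

Tomasz ($283,650): Commuter Credit: 20% of the $950 excess over $282,700 is $190; credit = $7,625 − $190 = $7,435. Veteran's Credit: $283,650 is at or above $116,500, so the credit is $0. total $7,435 + $0 = $7,435
Sofia ($316,550): Commuter Credit: 20% of the $33,850 excess over $282,700 is $6,770; credit = $7,625 − $6,770 = $855. Veteran's Credit: $316,550 is at or above $116,500, so the credit is $0. total $855 + $0 = $855
Difference: |$7,435 − $855| = $6,580.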